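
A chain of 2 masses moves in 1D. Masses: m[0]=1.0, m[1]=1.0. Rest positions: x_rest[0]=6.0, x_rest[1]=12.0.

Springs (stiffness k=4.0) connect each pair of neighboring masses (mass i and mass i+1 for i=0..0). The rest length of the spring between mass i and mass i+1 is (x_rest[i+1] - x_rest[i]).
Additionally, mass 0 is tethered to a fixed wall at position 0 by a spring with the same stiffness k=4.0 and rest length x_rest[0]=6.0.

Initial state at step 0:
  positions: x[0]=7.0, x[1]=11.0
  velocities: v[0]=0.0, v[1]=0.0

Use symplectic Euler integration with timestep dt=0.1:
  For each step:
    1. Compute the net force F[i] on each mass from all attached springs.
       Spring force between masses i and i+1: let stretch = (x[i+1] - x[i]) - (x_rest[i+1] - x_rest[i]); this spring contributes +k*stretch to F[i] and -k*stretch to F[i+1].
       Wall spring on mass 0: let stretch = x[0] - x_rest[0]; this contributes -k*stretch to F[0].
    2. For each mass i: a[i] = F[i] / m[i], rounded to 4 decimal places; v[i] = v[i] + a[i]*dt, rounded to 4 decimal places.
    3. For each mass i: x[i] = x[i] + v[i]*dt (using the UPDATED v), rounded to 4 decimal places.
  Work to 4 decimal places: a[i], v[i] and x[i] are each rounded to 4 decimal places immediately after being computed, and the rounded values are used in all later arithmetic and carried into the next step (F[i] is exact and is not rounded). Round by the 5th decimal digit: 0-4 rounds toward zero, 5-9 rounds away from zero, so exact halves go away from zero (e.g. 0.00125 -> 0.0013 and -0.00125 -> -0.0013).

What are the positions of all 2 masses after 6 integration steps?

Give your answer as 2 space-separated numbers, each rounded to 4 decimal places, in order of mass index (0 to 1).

Answer: 5.2693 12.1861

Derivation:
Step 0: x=[7.0000 11.0000] v=[0.0000 0.0000]
Step 1: x=[6.8800 11.0800] v=[-1.2000 0.8000]
Step 2: x=[6.6528 11.2320] v=[-2.2720 1.5200]
Step 3: x=[6.3427 11.4408] v=[-3.1014 2.0883]
Step 4: x=[5.9828 11.6857] v=[-3.5992 2.4491]
Step 5: x=[5.6117 11.9425] v=[-3.7112 2.5679]
Step 6: x=[5.2693 12.1861] v=[-3.4236 2.4356]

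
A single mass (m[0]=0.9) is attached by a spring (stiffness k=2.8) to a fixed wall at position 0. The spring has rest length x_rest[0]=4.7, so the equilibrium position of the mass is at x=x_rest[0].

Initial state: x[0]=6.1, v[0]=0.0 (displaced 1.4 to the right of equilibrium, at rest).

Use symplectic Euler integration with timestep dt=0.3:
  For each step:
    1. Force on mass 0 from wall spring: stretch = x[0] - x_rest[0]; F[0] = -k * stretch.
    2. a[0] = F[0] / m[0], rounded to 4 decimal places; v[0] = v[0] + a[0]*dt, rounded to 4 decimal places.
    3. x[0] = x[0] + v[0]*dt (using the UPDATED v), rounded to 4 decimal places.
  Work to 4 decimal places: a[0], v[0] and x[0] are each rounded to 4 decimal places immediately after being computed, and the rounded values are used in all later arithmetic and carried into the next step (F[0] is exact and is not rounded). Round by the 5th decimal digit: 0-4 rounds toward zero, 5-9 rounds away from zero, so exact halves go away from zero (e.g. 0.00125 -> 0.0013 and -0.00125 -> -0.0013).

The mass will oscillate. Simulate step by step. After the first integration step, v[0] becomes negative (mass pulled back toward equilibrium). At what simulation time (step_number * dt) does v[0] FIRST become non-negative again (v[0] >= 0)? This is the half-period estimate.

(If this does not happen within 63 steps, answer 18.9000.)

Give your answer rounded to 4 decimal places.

Answer: 1.8000

Derivation:
Step 0: x=[6.1000] v=[0.0000]
Step 1: x=[5.7080] v=[-1.3067]
Step 2: x=[5.0338] v=[-2.2475]
Step 3: x=[4.2661] v=[-2.5591]
Step 4: x=[3.6199] v=[-2.1541]
Step 5: x=[3.2761] v=[-1.1460]
Step 6: x=[3.3310] v=[0.1830]
First v>=0 after going negative at step 6, time=1.8000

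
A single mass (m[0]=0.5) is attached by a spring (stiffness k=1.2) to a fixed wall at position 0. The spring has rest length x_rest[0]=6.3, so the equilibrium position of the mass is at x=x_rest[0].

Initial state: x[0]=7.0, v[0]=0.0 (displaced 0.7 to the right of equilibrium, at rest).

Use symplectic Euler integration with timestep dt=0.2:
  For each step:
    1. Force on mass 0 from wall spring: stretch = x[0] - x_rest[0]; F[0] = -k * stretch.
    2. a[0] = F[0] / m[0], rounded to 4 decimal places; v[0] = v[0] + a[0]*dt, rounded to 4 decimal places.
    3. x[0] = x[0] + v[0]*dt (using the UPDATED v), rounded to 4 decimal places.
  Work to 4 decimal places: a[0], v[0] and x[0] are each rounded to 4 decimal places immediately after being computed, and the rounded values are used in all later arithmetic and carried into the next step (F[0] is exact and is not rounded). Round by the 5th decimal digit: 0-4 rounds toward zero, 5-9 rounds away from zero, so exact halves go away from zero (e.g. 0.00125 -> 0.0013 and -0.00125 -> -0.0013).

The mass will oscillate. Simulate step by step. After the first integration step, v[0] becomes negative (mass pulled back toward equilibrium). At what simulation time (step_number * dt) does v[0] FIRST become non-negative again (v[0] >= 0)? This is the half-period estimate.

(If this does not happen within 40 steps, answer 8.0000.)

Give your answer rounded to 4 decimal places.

Answer: 2.2000

Derivation:
Step 0: x=[7.0000] v=[0.0000]
Step 1: x=[6.9328] v=[-0.3360]
Step 2: x=[6.8049] v=[-0.6397]
Step 3: x=[6.6285] v=[-0.8821]
Step 4: x=[6.4205] v=[-1.0398]
Step 5: x=[6.2010] v=[-1.0976]
Step 6: x=[5.9910] v=[-1.0501]
Step 7: x=[5.8106] v=[-0.9018]
Step 8: x=[5.6772] v=[-0.6669]
Step 9: x=[5.6036] v=[-0.3680]
Step 10: x=[5.5969] v=[-0.0337]
Step 11: x=[5.6577] v=[0.3038]
First v>=0 after going negative at step 11, time=2.2000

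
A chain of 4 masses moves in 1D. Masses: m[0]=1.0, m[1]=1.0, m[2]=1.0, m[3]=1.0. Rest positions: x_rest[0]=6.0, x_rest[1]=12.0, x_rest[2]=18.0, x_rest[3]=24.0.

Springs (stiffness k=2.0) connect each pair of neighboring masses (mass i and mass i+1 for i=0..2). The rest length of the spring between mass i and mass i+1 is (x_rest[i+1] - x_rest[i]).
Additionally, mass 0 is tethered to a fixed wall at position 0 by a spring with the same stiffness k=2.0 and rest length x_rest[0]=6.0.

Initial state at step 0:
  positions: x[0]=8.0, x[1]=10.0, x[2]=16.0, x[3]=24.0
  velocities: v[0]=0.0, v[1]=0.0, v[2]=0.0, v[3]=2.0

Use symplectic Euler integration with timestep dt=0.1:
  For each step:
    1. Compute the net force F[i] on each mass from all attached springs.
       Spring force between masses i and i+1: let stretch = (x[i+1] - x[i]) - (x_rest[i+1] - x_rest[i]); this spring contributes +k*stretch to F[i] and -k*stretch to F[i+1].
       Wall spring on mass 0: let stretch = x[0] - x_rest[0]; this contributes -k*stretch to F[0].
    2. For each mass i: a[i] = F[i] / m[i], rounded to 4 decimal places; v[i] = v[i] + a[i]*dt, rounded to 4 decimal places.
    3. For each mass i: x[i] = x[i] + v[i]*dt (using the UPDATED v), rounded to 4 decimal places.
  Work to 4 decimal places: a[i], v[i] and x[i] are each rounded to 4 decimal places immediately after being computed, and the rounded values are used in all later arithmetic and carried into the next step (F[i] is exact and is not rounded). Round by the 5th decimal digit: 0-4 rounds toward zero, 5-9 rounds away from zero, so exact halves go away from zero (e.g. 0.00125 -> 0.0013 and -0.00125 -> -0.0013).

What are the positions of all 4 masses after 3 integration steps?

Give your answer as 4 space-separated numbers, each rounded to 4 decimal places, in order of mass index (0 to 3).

Answer: 7.3117 10.4564 16.2517 24.3521

Derivation:
Step 0: x=[8.0000 10.0000 16.0000 24.0000] v=[0.0000 0.0000 0.0000 2.0000]
Step 1: x=[7.8800 10.0800 16.0400 24.1600] v=[-1.2000 0.8000 0.4000 1.6000]
Step 2: x=[7.6464 10.2352 16.1232 24.2776] v=[-2.3360 1.5520 0.8320 1.1760]
Step 3: x=[7.3117 10.4564 16.2517 24.3521] v=[-3.3475 2.2118 1.2853 0.7451]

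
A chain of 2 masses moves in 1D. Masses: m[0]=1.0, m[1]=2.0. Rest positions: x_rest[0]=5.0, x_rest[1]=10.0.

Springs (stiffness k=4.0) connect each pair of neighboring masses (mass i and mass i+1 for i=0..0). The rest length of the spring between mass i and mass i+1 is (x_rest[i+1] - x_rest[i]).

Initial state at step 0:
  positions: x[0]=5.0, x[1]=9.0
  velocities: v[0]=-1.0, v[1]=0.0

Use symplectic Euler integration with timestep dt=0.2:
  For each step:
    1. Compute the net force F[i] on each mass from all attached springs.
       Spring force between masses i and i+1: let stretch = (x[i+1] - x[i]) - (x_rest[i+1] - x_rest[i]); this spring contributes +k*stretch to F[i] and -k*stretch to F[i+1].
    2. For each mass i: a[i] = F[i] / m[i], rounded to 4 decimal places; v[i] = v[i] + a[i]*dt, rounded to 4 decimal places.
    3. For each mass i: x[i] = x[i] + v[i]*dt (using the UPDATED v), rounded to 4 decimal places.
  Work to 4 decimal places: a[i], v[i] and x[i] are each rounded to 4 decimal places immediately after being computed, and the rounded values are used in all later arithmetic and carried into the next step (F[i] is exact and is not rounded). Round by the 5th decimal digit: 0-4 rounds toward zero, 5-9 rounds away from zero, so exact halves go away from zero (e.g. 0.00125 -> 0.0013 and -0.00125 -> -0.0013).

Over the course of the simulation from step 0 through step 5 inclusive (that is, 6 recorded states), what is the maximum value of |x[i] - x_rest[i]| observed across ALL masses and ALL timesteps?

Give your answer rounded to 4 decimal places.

Answer: 1.8017

Derivation:
Step 0: x=[5.0000 9.0000] v=[-1.0000 0.0000]
Step 1: x=[4.6400 9.0800] v=[-1.8000 0.4000]
Step 2: x=[4.1904 9.2048] v=[-2.2480 0.6240]
Step 3: x=[3.7431 9.3284] v=[-2.2365 0.6182]
Step 4: x=[3.3894 9.4052] v=[-1.7683 0.3841]
Step 5: x=[3.1983 9.4008] v=[-0.9557 -0.0222]
Max displacement = 1.8017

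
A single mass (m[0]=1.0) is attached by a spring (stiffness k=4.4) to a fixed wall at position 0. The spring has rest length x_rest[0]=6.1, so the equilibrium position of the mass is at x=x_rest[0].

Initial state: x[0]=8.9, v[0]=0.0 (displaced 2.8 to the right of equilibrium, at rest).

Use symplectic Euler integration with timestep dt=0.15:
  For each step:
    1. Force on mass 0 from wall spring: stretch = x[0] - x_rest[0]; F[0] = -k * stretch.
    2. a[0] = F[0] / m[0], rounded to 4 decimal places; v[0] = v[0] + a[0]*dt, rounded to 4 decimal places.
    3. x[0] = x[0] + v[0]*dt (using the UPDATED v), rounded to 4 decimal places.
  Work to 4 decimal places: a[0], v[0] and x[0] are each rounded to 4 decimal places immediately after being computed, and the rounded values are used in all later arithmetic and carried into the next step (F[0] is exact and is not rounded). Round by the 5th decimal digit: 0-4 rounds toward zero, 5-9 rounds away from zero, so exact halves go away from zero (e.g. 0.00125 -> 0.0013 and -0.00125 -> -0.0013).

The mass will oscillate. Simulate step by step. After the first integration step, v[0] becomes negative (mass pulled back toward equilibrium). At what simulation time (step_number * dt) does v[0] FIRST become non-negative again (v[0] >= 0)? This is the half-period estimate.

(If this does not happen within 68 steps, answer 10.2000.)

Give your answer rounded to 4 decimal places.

Step 0: x=[8.9000] v=[0.0000]
Step 1: x=[8.6228] v=[-1.8480]
Step 2: x=[8.0959] v=[-3.5130]
Step 3: x=[7.3714] v=[-4.8303]
Step 4: x=[6.5210] v=[-5.6694]
Step 5: x=[5.6289] v=[-5.9473]
Step 6: x=[4.7834] v=[-5.6364]
Step 7: x=[4.0683] v=[-4.7675]
Step 8: x=[3.5543] v=[-3.4266]
Step 9: x=[3.2923] v=[-1.7464]
Step 10: x=[3.3083] v=[0.1067]
First v>=0 after going negative at step 10, time=1.5000

Answer: 1.5000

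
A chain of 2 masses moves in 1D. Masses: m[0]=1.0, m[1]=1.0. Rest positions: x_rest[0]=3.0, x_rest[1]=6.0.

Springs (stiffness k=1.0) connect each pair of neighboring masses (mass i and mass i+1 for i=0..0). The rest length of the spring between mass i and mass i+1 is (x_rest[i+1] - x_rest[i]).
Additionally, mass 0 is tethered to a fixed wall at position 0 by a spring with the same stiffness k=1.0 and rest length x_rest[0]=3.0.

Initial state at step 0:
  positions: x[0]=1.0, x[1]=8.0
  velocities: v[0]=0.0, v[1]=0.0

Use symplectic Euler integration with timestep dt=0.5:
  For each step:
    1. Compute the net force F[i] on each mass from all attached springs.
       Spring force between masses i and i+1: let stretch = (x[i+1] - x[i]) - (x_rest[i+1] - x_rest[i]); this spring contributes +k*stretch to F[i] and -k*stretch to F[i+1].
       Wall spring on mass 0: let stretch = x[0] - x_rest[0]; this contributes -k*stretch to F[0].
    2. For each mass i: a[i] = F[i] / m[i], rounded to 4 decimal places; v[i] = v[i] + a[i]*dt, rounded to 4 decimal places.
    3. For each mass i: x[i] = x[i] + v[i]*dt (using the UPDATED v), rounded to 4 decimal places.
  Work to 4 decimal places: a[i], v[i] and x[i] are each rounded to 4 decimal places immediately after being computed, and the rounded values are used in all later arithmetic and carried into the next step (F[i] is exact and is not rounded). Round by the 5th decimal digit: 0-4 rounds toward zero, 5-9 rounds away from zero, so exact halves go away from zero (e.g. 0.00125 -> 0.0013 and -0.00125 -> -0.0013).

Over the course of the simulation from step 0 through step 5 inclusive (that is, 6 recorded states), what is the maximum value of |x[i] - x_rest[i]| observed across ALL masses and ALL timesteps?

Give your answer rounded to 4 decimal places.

Answer: 2.6563

Derivation:
Step 0: x=[1.0000 8.0000] v=[0.0000 0.0000]
Step 1: x=[2.5000 7.0000] v=[3.0000 -2.0000]
Step 2: x=[4.5000 5.6250] v=[4.0000 -2.7500]
Step 3: x=[5.6563 4.7188] v=[2.3125 -1.8125]
Step 4: x=[5.1641 4.7970] v=[-0.9844 0.1563]
Step 5: x=[3.2891 5.7170] v=[-3.7500 1.8399]
Max displacement = 2.6563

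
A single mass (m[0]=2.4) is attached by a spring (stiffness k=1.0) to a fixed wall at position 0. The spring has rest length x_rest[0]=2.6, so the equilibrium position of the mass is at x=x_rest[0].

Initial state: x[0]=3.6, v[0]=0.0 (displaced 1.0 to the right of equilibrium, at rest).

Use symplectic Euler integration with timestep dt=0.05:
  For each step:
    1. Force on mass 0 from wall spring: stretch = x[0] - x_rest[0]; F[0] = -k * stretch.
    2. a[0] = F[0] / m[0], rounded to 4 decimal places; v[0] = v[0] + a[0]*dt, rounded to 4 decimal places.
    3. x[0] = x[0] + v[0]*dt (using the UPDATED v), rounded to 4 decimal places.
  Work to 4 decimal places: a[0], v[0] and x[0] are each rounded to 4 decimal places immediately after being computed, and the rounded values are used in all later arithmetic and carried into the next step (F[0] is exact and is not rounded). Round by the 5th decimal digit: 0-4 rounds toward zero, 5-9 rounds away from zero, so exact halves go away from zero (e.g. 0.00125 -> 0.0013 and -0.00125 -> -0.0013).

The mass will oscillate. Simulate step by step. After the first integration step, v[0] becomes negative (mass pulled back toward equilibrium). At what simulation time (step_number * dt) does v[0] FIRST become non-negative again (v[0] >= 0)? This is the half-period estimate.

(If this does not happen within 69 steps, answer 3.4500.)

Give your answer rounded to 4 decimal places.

Answer: 3.4500

Derivation:
Step 0: x=[3.6000] v=[0.0000]
Step 1: x=[3.5990] v=[-0.0208]
Step 2: x=[3.5969] v=[-0.0416]
Step 3: x=[3.5938] v=[-0.0624]
Step 4: x=[3.5896] v=[-0.0831]
Step 5: x=[3.5844] v=[-0.1037]
Step 6: x=[3.5782] v=[-0.1242]
Step 7: x=[3.5710] v=[-0.1446]
Step 8: x=[3.5628] v=[-0.1648]
Step 9: x=[3.5536] v=[-0.1849]
Step 10: x=[3.5434] v=[-0.2048]
Step 11: x=[3.5322] v=[-0.2245]
Step 12: x=[3.5200] v=[-0.2439]
Step 13: x=[3.5068] v=[-0.2631]
Step 14: x=[3.4927] v=[-0.2820]
Step 15: x=[3.4777] v=[-0.3006]
Step 16: x=[3.4618] v=[-0.3189]
Step 17: x=[3.4450] v=[-0.3369]
Step 18: x=[3.4273] v=[-0.3545]
Step 19: x=[3.4087] v=[-0.3717]
Step 20: x=[3.3893] v=[-0.3886]
Step 21: x=[3.3691] v=[-0.4050]
Step 22: x=[3.3481] v=[-0.4210]
Step 23: x=[3.3263] v=[-0.4366]
Step 24: x=[3.3037] v=[-0.4517]
Step 25: x=[3.2804] v=[-0.4664]
Step 26: x=[3.2564] v=[-0.4806]
Step 27: x=[3.2317] v=[-0.4943]
Step 28: x=[3.2063] v=[-0.5075]
Step 29: x=[3.1803] v=[-0.5201]
Step 30: x=[3.1537] v=[-0.5322]
Step 31: x=[3.1265] v=[-0.5437]
Step 32: x=[3.0988] v=[-0.5547]
Step 33: x=[3.0705] v=[-0.5651]
Step 34: x=[3.0418] v=[-0.5749]
Step 35: x=[3.0126] v=[-0.5841]
Step 36: x=[2.9830] v=[-0.5927]
Step 37: x=[2.9530] v=[-0.6007]
Step 38: x=[2.9226] v=[-0.6081]
Step 39: x=[2.8919] v=[-0.6148]
Step 40: x=[2.8609] v=[-0.6209]
Step 41: x=[2.8296] v=[-0.6263]
Step 42: x=[2.7980] v=[-0.6311]
Step 43: x=[2.7662] v=[-0.6352]
Step 44: x=[2.7343] v=[-0.6387]
Step 45: x=[2.7022] v=[-0.6415]
Step 46: x=[2.6700] v=[-0.6436]
Step 47: x=[2.6377] v=[-0.6451]
Step 48: x=[2.6054] v=[-0.6459]
Step 49: x=[2.5731] v=[-0.6460]
Step 50: x=[2.5408] v=[-0.6454]
Step 51: x=[2.5086] v=[-0.6442]
Step 52: x=[2.4765] v=[-0.6423]
Step 53: x=[2.4445] v=[-0.6397]
Step 54: x=[2.4127] v=[-0.6365]
Step 55: x=[2.3811] v=[-0.6326]
Step 56: x=[2.3497] v=[-0.6280]
Step 57: x=[2.3186] v=[-0.6228]
Step 58: x=[2.2878] v=[-0.6169]
Step 59: x=[2.2573] v=[-0.6104]
Step 60: x=[2.2271] v=[-0.6033]
Step 61: x=[2.1973] v=[-0.5955]
Step 62: x=[2.1679] v=[-0.5871]
Step 63: x=[2.1390] v=[-0.5781]
Step 64: x=[2.1106] v=[-0.5685]
Step 65: x=[2.0827] v=[-0.5583]
Step 66: x=[2.0553] v=[-0.5475]
Step 67: x=[2.0285] v=[-0.5362]
Step 68: x=[2.0023] v=[-0.5243]
Step 69: x=[1.9767] v=[-0.5119]
v[0] did not become non-negative within 69 steps; using fallback time=3.4500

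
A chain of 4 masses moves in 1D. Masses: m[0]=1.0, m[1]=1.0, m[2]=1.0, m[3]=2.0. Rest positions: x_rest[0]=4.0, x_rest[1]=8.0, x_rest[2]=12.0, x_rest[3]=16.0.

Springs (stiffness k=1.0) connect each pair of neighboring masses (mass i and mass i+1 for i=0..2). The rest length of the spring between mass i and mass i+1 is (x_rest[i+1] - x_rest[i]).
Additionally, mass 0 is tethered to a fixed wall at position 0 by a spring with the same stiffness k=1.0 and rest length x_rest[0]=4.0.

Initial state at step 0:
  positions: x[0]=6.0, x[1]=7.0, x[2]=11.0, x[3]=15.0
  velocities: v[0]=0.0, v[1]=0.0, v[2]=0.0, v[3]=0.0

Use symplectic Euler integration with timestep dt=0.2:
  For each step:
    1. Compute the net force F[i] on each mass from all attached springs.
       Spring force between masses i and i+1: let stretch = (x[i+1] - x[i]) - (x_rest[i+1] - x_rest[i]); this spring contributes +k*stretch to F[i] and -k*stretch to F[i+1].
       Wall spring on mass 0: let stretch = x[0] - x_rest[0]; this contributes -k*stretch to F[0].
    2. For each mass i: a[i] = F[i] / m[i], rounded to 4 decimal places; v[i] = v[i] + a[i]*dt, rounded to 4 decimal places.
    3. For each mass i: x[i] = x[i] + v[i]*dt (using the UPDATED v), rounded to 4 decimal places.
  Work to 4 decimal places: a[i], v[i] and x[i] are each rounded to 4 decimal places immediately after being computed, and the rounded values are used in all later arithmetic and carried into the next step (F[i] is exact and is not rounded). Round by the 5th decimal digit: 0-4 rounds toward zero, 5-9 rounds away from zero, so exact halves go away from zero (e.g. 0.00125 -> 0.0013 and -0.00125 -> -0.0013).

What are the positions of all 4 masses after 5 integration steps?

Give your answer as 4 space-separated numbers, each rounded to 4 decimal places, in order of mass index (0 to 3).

Step 0: x=[6.0000 7.0000 11.0000 15.0000] v=[0.0000 0.0000 0.0000 0.0000]
Step 1: x=[5.8000 7.1200 11.0000 15.0000] v=[-1.0000 0.6000 0.0000 0.0000]
Step 2: x=[5.4208 7.3424 11.0048 15.0000] v=[-1.8960 1.1120 0.0240 0.0000]
Step 3: x=[4.9016 7.6344 11.0229 15.0001] v=[-2.5958 1.4602 0.0906 0.0005]
Step 4: x=[4.2957 7.9527 11.0646 15.0007] v=[-3.0296 1.5913 0.2083 0.0028]
Step 5: x=[3.6642 8.2492 11.1392 15.0025] v=[-3.1573 1.4823 0.3731 0.0092]

Answer: 3.6642 8.2492 11.1392 15.0025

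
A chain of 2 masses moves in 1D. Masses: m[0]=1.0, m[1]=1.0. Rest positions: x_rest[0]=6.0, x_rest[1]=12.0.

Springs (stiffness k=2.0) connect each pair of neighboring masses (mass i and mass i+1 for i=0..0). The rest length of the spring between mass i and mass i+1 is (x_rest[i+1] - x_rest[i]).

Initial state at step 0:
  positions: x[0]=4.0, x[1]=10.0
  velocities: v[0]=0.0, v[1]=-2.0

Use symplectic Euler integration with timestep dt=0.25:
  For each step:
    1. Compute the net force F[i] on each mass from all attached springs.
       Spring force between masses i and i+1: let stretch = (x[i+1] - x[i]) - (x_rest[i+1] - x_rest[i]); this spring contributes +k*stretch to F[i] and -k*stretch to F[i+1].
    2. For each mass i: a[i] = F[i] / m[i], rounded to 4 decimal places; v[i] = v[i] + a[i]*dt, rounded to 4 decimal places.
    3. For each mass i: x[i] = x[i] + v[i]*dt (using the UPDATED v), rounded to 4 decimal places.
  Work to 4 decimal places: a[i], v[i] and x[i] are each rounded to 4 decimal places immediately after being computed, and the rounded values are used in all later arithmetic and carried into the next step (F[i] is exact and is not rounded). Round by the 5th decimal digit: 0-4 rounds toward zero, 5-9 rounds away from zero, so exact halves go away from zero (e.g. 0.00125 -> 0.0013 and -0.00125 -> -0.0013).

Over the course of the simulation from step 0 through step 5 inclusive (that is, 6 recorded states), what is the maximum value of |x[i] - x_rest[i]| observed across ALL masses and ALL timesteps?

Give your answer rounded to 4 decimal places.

Step 0: x=[4.0000 10.0000] v=[0.0000 -2.0000]
Step 1: x=[4.0000 9.5000] v=[0.0000 -2.0000]
Step 2: x=[3.9375 9.0625] v=[-0.2500 -1.7500]
Step 3: x=[3.7656 8.7344] v=[-0.6875 -1.3125]
Step 4: x=[3.4648 8.5352] v=[-1.2031 -0.7969]
Step 5: x=[3.0478 8.4522] v=[-1.6679 -0.3321]
Max displacement = 3.5478

Answer: 3.5478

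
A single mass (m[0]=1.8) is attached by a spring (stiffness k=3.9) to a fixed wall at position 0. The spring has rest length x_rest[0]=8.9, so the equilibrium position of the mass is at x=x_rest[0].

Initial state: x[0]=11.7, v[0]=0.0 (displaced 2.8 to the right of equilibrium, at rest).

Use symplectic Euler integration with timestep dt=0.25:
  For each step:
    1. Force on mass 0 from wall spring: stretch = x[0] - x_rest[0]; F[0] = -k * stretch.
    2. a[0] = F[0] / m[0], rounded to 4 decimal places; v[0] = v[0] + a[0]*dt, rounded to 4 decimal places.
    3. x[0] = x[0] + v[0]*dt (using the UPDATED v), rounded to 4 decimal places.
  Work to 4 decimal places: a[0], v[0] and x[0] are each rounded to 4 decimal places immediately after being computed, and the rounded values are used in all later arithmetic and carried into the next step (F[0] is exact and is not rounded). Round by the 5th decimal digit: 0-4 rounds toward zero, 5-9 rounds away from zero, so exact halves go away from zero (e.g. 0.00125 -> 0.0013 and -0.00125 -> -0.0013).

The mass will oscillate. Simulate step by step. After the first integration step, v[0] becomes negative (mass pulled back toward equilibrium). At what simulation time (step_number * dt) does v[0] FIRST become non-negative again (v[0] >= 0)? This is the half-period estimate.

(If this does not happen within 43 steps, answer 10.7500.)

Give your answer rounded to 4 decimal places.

Answer: 2.2500

Derivation:
Step 0: x=[11.7000] v=[0.0000]
Step 1: x=[11.3208] v=[-1.5167]
Step 2: x=[10.6138] v=[-2.8280]
Step 3: x=[9.6747] v=[-3.7563]
Step 4: x=[8.6307] v=[-4.1759]
Step 5: x=[7.6232] v=[-4.0300]
Step 6: x=[6.7886] v=[-3.3384]
Step 7: x=[6.2399] v=[-2.1947]
Step 8: x=[6.0515] v=[-0.7538]
Step 9: x=[6.2488] v=[0.7892]
First v>=0 after going negative at step 9, time=2.2500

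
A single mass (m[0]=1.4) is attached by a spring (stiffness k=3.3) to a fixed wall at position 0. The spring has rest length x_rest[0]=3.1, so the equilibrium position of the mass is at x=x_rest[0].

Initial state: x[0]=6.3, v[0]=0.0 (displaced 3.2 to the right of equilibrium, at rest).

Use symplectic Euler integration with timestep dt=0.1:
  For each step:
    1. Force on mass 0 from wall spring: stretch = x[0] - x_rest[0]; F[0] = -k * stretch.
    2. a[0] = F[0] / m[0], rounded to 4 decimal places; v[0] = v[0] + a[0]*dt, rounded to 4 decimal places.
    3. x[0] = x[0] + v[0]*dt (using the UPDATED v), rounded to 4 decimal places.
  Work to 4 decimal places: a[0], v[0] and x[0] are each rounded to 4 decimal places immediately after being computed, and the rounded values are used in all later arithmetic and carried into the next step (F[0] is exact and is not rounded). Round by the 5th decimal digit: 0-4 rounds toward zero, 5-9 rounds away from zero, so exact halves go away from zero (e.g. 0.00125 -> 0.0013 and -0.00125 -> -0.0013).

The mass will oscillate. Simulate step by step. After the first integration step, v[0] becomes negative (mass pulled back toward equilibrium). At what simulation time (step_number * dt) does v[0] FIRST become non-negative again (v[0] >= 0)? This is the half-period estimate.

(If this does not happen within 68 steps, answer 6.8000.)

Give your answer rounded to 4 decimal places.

Answer: 2.1000

Derivation:
Step 0: x=[6.3000] v=[0.0000]
Step 1: x=[6.2246] v=[-0.7543]
Step 2: x=[6.0755] v=[-1.4908]
Step 3: x=[5.8563] v=[-2.1922]
Step 4: x=[5.5721] v=[-2.8419]
Step 5: x=[5.2296] v=[-3.4246]
Step 6: x=[4.8369] v=[-3.9266]
Step 7: x=[4.4033] v=[-4.3360]
Step 8: x=[3.9390] v=[-4.6432]
Step 9: x=[3.4549] v=[-4.8410]
Step 10: x=[2.9624] v=[-4.9247]
Step 11: x=[2.4732] v=[-4.8923]
Step 12: x=[1.9987] v=[-4.7446]
Step 13: x=[1.5502] v=[-4.4850]
Step 14: x=[1.1382] v=[-4.1197]
Step 15: x=[0.7725] v=[-3.6573]
Step 16: x=[0.4616] v=[-3.1087]
Step 17: x=[0.2129] v=[-2.4868]
Step 18: x=[0.0323] v=[-1.8063]
Step 19: x=[-0.0760] v=[-1.0832]
Step 20: x=[-0.1095] v=[-0.3346]
Step 21: x=[-0.0673] v=[0.4219]
First v>=0 after going negative at step 21, time=2.1000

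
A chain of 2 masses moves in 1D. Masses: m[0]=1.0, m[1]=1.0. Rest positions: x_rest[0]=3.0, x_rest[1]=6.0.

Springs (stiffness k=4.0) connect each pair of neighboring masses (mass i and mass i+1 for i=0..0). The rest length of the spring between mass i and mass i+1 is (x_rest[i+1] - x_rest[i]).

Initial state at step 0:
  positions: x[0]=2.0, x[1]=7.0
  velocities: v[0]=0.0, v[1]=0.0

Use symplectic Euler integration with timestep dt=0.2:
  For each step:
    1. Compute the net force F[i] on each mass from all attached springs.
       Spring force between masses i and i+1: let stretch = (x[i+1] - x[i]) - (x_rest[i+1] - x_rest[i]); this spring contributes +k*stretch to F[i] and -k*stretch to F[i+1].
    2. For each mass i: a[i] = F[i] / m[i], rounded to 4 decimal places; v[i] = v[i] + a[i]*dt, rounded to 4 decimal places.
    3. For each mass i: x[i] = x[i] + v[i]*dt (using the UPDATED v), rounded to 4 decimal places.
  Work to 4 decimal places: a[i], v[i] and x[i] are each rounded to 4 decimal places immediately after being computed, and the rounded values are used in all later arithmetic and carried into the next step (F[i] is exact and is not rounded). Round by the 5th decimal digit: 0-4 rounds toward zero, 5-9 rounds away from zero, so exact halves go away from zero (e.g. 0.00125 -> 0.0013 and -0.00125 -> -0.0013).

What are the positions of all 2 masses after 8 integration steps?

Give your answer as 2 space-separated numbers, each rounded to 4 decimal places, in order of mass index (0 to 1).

Answer: 2.8313 6.1687

Derivation:
Step 0: x=[2.0000 7.0000] v=[0.0000 0.0000]
Step 1: x=[2.3200 6.6800] v=[1.6000 -1.6000]
Step 2: x=[2.8576 6.1424] v=[2.6880 -2.6880]
Step 3: x=[3.4408 5.5592] v=[2.9158 -2.9158]
Step 4: x=[3.8829 5.1171] v=[2.2105 -2.2105]
Step 5: x=[4.0425 4.9575] v=[0.7979 -0.7979]
Step 6: x=[3.8685 5.1315] v=[-0.8701 0.8701]
Step 7: x=[3.4166 5.5834] v=[-2.2597 2.2597]
Step 8: x=[2.8313 6.1687] v=[-2.9263 2.9263]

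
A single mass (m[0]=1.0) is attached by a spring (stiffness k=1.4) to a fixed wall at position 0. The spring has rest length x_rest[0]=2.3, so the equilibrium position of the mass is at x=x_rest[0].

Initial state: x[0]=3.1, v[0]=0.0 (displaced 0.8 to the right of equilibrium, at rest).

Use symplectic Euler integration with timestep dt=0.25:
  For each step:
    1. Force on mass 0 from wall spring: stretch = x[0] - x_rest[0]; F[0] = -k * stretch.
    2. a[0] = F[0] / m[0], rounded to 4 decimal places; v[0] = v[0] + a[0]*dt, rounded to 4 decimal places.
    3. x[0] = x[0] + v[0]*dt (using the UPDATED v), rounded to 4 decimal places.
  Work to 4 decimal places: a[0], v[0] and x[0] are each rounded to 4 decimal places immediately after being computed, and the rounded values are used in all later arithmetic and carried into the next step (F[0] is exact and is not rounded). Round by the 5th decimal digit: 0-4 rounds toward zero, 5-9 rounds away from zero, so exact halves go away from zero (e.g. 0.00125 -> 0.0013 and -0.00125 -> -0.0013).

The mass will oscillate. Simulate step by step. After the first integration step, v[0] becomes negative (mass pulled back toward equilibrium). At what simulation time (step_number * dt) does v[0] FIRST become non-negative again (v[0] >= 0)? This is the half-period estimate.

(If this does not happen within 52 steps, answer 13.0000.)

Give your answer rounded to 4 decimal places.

Answer: 2.7500

Derivation:
Step 0: x=[3.1000] v=[0.0000]
Step 1: x=[3.0300] v=[-0.2800]
Step 2: x=[2.8961] v=[-0.5355]
Step 3: x=[2.7101] v=[-0.7441]
Step 4: x=[2.4882] v=[-0.8876]
Step 5: x=[2.2498] v=[-0.9535]
Step 6: x=[2.0158] v=[-0.9359]
Step 7: x=[1.8067] v=[-0.8364]
Step 8: x=[1.6408] v=[-0.6638]
Step 9: x=[1.5325] v=[-0.4331]
Step 10: x=[1.4914] v=[-0.1645]
Step 11: x=[1.5210] v=[0.1185]
First v>=0 after going negative at step 11, time=2.7500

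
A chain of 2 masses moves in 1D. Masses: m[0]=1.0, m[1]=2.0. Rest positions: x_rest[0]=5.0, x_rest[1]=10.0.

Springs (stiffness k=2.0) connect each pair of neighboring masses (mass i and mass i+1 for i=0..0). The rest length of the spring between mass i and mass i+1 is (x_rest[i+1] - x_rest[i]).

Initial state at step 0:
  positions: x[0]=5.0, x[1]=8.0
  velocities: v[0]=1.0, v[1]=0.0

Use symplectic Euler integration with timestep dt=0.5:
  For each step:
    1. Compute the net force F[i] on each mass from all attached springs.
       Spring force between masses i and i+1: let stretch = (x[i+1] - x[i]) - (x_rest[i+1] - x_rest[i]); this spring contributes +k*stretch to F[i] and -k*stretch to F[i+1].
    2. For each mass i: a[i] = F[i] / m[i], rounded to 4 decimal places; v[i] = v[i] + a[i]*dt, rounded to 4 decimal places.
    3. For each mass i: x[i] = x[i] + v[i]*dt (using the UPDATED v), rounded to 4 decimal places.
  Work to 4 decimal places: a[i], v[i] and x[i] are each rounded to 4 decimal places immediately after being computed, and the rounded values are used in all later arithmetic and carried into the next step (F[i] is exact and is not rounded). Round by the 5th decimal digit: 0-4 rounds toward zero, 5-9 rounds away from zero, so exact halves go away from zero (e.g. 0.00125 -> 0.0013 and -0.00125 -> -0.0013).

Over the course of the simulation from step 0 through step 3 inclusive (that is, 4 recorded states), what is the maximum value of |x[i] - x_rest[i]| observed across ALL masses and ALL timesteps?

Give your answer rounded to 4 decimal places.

Answer: 2.1250

Derivation:
Step 0: x=[5.0000 8.0000] v=[1.0000 0.0000]
Step 1: x=[4.5000 8.5000] v=[-1.0000 1.0000]
Step 2: x=[3.5000 9.2500] v=[-2.0000 1.5000]
Step 3: x=[2.8750 9.8125] v=[-1.2500 1.1250]
Max displacement = 2.1250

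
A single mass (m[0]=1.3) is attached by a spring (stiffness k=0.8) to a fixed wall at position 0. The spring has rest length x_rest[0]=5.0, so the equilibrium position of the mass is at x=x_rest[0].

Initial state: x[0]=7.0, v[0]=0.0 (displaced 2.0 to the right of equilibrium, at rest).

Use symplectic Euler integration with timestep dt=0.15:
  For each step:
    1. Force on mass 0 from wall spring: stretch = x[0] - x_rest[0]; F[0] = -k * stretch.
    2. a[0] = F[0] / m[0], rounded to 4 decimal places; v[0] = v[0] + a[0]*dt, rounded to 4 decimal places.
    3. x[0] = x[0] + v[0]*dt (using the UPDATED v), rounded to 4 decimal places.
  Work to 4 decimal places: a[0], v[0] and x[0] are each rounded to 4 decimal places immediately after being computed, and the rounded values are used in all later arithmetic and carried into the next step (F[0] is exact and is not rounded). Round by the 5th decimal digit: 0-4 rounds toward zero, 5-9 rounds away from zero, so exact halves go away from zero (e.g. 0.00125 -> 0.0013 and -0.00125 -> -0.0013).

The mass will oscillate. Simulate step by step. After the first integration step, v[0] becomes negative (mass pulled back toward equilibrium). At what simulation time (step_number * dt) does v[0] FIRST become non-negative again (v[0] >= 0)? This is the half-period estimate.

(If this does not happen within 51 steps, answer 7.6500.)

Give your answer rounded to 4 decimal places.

Step 0: x=[7.0000] v=[0.0000]
Step 1: x=[6.9723] v=[-0.1846]
Step 2: x=[6.9173] v=[-0.3667]
Step 3: x=[6.8357] v=[-0.5437]
Step 4: x=[6.7287] v=[-0.7132]
Step 5: x=[6.5978] v=[-0.8728]
Step 6: x=[6.4448] v=[-1.0203]
Step 7: x=[6.2717] v=[-1.1537]
Step 8: x=[6.0810] v=[-1.2711]
Step 9: x=[5.8754] v=[-1.3709]
Step 10: x=[5.6576] v=[-1.4517]
Step 11: x=[5.4307] v=[-1.5124]
Step 12: x=[5.1979] v=[-1.5522]
Step 13: x=[4.9623] v=[-1.5705]
Step 14: x=[4.7273] v=[-1.5670]
Step 15: x=[4.4960] v=[-1.5418]
Step 16: x=[4.2717] v=[-1.4953]
Step 17: x=[4.0575] v=[-1.4281]
Step 18: x=[3.8563] v=[-1.3411]
Step 19: x=[3.6710] v=[-1.2355]
Step 20: x=[3.5041] v=[-1.1128]
Step 21: x=[3.3579] v=[-0.9747]
Step 22: x=[3.2344] v=[-0.8231]
Step 23: x=[3.1354] v=[-0.6601]
Step 24: x=[3.0622] v=[-0.4880]
Step 25: x=[3.0158] v=[-0.3091]
Step 26: x=[2.9969] v=[-0.1260]
Step 27: x=[3.0057] v=[0.0589]
First v>=0 after going negative at step 27, time=4.0500

Answer: 4.0500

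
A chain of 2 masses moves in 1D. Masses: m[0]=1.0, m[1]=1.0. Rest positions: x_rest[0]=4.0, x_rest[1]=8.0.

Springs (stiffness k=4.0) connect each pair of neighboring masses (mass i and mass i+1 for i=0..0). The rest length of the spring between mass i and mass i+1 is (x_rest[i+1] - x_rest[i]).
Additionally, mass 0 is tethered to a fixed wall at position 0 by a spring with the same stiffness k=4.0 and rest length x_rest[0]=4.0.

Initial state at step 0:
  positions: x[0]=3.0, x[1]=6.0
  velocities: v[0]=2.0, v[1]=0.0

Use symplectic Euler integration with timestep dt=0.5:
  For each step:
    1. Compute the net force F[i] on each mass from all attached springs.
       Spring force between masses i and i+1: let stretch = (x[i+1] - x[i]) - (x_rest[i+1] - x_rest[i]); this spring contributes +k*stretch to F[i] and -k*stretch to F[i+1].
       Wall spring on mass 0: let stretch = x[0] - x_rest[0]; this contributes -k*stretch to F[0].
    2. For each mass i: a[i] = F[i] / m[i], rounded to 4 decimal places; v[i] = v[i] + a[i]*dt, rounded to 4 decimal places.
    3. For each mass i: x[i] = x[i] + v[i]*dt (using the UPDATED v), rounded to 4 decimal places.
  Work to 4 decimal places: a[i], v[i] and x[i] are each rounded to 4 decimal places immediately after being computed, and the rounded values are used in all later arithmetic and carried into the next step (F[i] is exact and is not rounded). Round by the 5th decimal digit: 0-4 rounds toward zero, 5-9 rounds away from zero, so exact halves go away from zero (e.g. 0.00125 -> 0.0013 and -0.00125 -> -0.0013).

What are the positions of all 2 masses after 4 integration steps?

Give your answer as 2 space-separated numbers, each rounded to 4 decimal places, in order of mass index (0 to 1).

Answer: 6.0000 10.0000

Derivation:
Step 0: x=[3.0000 6.0000] v=[2.0000 0.0000]
Step 1: x=[4.0000 7.0000] v=[2.0000 2.0000]
Step 2: x=[4.0000 9.0000] v=[0.0000 4.0000]
Step 3: x=[5.0000 10.0000] v=[2.0000 2.0000]
Step 4: x=[6.0000 10.0000] v=[2.0000 0.0000]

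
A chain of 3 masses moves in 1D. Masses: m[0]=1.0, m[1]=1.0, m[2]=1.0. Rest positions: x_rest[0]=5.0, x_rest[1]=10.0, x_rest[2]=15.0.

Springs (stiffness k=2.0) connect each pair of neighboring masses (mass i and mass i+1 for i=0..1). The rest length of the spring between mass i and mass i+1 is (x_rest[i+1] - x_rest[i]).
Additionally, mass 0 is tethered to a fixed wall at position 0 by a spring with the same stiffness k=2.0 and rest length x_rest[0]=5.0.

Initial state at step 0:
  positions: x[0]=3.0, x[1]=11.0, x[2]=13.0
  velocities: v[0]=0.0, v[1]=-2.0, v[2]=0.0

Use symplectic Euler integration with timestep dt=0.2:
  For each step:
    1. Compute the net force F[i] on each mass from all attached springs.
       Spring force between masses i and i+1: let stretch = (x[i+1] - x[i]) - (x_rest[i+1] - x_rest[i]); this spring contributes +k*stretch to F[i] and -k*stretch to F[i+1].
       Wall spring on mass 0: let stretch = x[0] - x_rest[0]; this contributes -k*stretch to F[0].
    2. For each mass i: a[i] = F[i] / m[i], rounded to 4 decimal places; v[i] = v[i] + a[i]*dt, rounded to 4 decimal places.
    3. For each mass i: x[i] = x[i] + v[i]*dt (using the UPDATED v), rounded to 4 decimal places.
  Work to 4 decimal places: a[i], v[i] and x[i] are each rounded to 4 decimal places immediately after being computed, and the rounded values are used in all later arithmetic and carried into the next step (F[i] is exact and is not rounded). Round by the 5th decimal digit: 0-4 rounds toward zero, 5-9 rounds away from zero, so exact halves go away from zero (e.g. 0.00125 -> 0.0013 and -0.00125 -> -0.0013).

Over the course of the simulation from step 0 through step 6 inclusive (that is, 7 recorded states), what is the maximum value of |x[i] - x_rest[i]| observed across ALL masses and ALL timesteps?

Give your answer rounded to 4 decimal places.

Answer: 3.5888

Derivation:
Step 0: x=[3.0000 11.0000 13.0000] v=[0.0000 -2.0000 0.0000]
Step 1: x=[3.4000 10.1200 13.2400] v=[2.0000 -4.4000 1.2000]
Step 2: x=[4.0656 8.9520 13.6304] v=[3.3280 -5.8400 1.9520]
Step 3: x=[4.7969 7.7674 14.0465] v=[3.6563 -5.9232 2.0806]
Step 4: x=[5.3820 6.8474 14.3603] v=[2.9257 -4.5998 1.5690]
Step 5: x=[5.6538 6.4112 14.4731] v=[1.3591 -2.1808 0.5638]
Step 6: x=[5.5339 6.5594 14.3409] v=[-0.5995 0.7410 -0.6610]
Max displacement = 3.5888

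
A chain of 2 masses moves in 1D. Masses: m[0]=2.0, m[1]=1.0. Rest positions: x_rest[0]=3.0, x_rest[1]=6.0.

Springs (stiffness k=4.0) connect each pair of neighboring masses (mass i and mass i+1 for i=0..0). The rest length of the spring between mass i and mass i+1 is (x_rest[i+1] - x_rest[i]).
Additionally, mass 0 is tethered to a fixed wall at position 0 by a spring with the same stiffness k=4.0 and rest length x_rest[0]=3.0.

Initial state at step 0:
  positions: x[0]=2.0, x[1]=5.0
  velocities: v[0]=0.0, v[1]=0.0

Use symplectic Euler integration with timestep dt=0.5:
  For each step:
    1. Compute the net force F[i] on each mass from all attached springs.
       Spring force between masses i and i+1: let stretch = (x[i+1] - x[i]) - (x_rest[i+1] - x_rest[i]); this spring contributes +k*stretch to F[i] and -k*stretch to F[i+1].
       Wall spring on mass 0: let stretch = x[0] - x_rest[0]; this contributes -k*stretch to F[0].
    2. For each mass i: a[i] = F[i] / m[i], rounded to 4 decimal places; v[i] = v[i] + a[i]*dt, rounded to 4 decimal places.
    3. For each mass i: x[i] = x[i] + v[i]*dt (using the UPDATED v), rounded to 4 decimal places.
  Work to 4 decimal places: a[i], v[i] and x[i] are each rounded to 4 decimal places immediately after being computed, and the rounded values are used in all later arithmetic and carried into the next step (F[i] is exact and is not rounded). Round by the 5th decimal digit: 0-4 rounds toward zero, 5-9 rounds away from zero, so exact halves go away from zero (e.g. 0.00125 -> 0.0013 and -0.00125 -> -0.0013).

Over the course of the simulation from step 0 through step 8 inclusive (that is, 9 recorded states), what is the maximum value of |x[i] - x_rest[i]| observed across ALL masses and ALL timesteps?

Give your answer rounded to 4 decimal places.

Answer: 1.2500

Derivation:
Step 0: x=[2.0000 5.0000] v=[0.0000 0.0000]
Step 1: x=[2.5000 5.0000] v=[1.0000 0.0000]
Step 2: x=[3.0000 5.5000] v=[1.0000 1.0000]
Step 3: x=[3.2500 6.5000] v=[0.5000 2.0000]
Step 4: x=[3.5000 7.2500] v=[0.5000 1.5000]
Step 5: x=[3.8750 7.2500] v=[0.7500 0.0000]
Step 6: x=[4.0000 6.8750] v=[0.2500 -0.7500]
Step 7: x=[3.5625 6.6250] v=[-0.8750 -0.5000]
Step 8: x=[2.8750 6.3125] v=[-1.3750 -0.6250]
Max displacement = 1.2500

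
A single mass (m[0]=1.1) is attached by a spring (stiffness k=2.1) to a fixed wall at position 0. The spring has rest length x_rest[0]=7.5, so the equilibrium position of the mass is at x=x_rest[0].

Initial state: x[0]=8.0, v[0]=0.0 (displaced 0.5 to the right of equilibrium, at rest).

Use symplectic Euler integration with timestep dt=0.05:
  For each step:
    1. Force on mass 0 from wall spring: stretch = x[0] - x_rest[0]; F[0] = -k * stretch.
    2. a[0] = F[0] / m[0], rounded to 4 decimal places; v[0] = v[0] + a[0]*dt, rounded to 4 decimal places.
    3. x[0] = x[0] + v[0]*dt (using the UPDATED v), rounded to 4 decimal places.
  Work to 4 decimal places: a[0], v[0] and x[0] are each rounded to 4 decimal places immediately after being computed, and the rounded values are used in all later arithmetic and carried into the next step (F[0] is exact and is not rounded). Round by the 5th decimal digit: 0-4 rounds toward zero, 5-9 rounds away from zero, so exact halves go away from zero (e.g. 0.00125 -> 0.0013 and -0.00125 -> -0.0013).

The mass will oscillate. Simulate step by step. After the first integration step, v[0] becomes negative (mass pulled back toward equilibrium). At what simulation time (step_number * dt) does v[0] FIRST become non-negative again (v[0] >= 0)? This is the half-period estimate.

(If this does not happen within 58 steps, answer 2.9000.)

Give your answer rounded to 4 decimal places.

Answer: 2.3000

Derivation:
Step 0: x=[8.0000] v=[0.0000]
Step 1: x=[7.9976] v=[-0.0477]
Step 2: x=[7.9928] v=[-0.0952]
Step 3: x=[7.9857] v=[-0.1422]
Step 4: x=[7.9763] v=[-0.1886]
Step 5: x=[7.9646] v=[-0.2341]
Step 6: x=[7.9507] v=[-0.2785]
Step 7: x=[7.9346] v=[-0.3215]
Step 8: x=[7.9165] v=[-0.3630]
Step 9: x=[7.8964] v=[-0.4028]
Step 10: x=[7.8744] v=[-0.4406]
Step 11: x=[7.8506] v=[-0.4763]
Step 12: x=[7.8251] v=[-0.5098]
Step 13: x=[7.7981] v=[-0.5408]
Step 14: x=[7.7696] v=[-0.5693]
Step 15: x=[7.7399] v=[-0.5950]
Step 16: x=[7.7090] v=[-0.6179]
Step 17: x=[7.6771] v=[-0.6379]
Step 18: x=[7.6444] v=[-0.6548]
Step 19: x=[7.6110] v=[-0.6686]
Step 20: x=[7.5770] v=[-0.6792]
Step 21: x=[7.5427] v=[-0.6866]
Step 22: x=[7.5082] v=[-0.6907]
Step 23: x=[7.4736] v=[-0.6915]
Step 24: x=[7.4392] v=[-0.6890]
Step 25: x=[7.4050] v=[-0.6832]
Step 26: x=[7.3713] v=[-0.6741]
Step 27: x=[7.3382] v=[-0.6618]
Step 28: x=[7.3059] v=[-0.6464]
Step 29: x=[7.2745] v=[-0.6279]
Step 30: x=[7.2442] v=[-0.6064]
Step 31: x=[7.2151] v=[-0.5820]
Step 32: x=[7.1874] v=[-0.5548]
Step 33: x=[7.1612] v=[-0.5250]
Step 34: x=[7.1366] v=[-0.4927]
Step 35: x=[7.1137] v=[-0.4580]
Step 36: x=[7.0926] v=[-0.4211]
Step 37: x=[7.0735] v=[-0.3822]
Step 38: x=[7.0564] v=[-0.3415]
Step 39: x=[7.0414] v=[-0.2992]
Step 40: x=[7.0286] v=[-0.2554]
Step 41: x=[7.0181] v=[-0.2104]
Step 42: x=[7.0099] v=[-0.1644]
Step 43: x=[7.0040] v=[-0.1176]
Step 44: x=[7.0005] v=[-0.0703]
Step 45: x=[6.9994] v=[-0.0226]
Step 46: x=[7.0007] v=[0.0252]
First v>=0 after going negative at step 46, time=2.3000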